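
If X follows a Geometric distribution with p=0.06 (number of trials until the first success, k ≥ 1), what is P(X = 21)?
0.017406

We have X ~ Geometric(p=0.06) (number of trials until the first success, k ≥ 1).

For a Geometric distribution, the PMF gives us the probability of each outcome.

Using the PMF formula:
P(X = 21) = 0.017406

Rounded to 4 decimal places: 0.0174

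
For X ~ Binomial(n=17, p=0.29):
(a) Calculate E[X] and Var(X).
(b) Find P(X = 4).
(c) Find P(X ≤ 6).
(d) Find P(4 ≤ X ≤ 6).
(a) E[X] = 4.9300, Var(X) = 3.5003
(b) P(X = 4) = 0.196123
(c) P(X ≤ 6) = 0.802424
(d) P(4 ≤ X ≤ 6) = 0.574541

We have X ~ Binomial(n=17, p=0.29).

(a) Moments:
E[X] = 4.9300
Var(X) = 3.5003
σ = √Var(X) = 1.8709

(b) Point probability using PMF:
P(X = 4) = 0.196123

(c) Cumulative probability using CDF:
P(X ≤ 6) = F(6) = 0.802424

(d) Range probability:
P(4 ≤ X ≤ 6) = P(X ≤ 6) - P(X ≤ 3)
                   = F(6) - F(3)
                   = 0.802424 - 0.227883
                   = 0.574541

This means approximately 57.5% of outcomes fall in the interval [4, 6].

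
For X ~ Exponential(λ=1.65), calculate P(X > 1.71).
0.059517

We have X ~ Exponential(λ=1.65).

P(X > 1.71) = 1 - P(X ≤ 1.71)
                = 1 - F(1.71)
                = 1 - 0.940483
                = 0.059517

So there's approximately a 6.0% chance that X exceeds 1.71.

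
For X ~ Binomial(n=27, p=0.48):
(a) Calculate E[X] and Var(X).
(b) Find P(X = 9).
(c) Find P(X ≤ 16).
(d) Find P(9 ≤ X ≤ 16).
(a) E[X] = 12.9600, Var(X) = 6.7392
(b) P(X = 9) = 0.048990
(c) P(X ≤ 16) = 0.913858
(d) P(9 ≤ X ≤ 16) = 0.872398

We have X ~ Binomial(n=27, p=0.48).

(a) Moments:
E[X] = 12.9600
Var(X) = 6.7392
σ = √Var(X) = 2.5960

(b) Point probability using PMF:
P(X = 9) = 0.048990

(c) Cumulative probability using CDF:
P(X ≤ 16) = F(16) = 0.913858

(d) Range probability:
P(9 ≤ X ≤ 16) = P(X ≤ 16) - P(X ≤ 8)
                   = F(16) - F(8)
                   = 0.913858 - 0.041460
                   = 0.872398

This means approximately 87.2% of outcomes fall in the interval [9, 16].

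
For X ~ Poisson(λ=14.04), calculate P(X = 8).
0.029917

We have X ~ Poisson(λ=14.04).

For a Poisson distribution, the PMF gives us the probability of each outcome.

Using the PMF formula:
P(X = 8) = 0.029917

Rounded to 4 decimal places: 0.0299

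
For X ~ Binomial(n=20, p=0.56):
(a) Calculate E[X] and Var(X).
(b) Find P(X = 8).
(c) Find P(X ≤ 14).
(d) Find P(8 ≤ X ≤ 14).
(a) E[X] = 11.2000, Var(X) = 4.9280
(b) P(X = 8) = 0.064151
(c) P(X ≤ 14) = 0.933984
(d) P(8 ≤ X ≤ 14) = 0.885811

We have X ~ Binomial(n=20, p=0.56).

(a) Moments:
E[X] = 11.2000
Var(X) = 4.9280
σ = √Var(X) = 2.2199

(b) Point probability using PMF:
P(X = 8) = 0.064151

(c) Cumulative probability using CDF:
P(X ≤ 14) = F(14) = 0.933984

(d) Range probability:
P(8 ≤ X ≤ 14) = P(X ≤ 14) - P(X ≤ 7)
                   = F(14) - F(7)
                   = 0.933984 - 0.048172
                   = 0.885811

This means approximately 88.6% of outcomes fall in the interval [8, 14].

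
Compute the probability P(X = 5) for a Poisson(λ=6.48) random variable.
0.146038

We have X ~ Poisson(λ=6.48).

For a Poisson distribution, the PMF gives us the probability of each outcome.

Using the PMF formula:
P(X = 5) = 0.146038

Rounded to 4 decimal places: 0.1460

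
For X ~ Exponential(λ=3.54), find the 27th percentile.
0.0889

We have X ~ Exponential(λ=3.54).

We want to find x such that P(X ≤ x) = 0.27.

This is the 27th percentile, which means 27% of values fall below this point.

Using the inverse CDF (quantile function):
x = F⁻¹(0.27) = 0.0889

Verification: P(X ≤ 0.0889) = 0.27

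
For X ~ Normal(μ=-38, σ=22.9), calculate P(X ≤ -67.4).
0.099598

We have X ~ Normal(μ=-38, σ=22.9).

The CDF gives us P(X ≤ k).

Using the CDF:
P(X ≤ -67.4) = 0.099598

This means there's approximately a 10.0% chance that X is at most -67.4.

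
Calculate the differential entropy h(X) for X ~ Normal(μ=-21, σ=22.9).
4.5501 nats

We have X ~ Normal(μ=-21, σ=22.9).

The differential entropy measures the uncertainty or information content of the distribution.

For a Normal distribution with μ=-21, σ=22.9:
h(X) = 4.5501 nats

(In bits, this would be 6.5644 bits.)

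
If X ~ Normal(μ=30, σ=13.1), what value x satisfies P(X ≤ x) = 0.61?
33.6591

We have X ~ Normal(μ=30, σ=13.1).

We want to find x such that P(X ≤ x) = 0.61.

This is the 61st percentile, which means 61% of values fall below this point.

Using the inverse CDF (quantile function):
x = F⁻¹(0.61) = 33.6591

Verification: P(X ≤ 33.6591) = 0.61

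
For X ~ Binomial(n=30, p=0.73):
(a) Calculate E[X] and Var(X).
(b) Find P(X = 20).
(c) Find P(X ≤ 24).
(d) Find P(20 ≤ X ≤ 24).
(a) E[X] = 21.9000, Var(X) = 5.9130
(b) P(X = 20) = 0.114253
(c) P(X ≤ 24) = 0.859010
(d) P(20 ≤ X ≤ 24) = 0.697713

We have X ~ Binomial(n=30, p=0.73).

(a) Moments:
E[X] = 21.9000
Var(X) = 5.9130
σ = √Var(X) = 2.4317

(b) Point probability using PMF:
P(X = 20) = 0.114253

(c) Cumulative probability using CDF:
P(X ≤ 24) = F(24) = 0.859010

(d) Range probability:
P(20 ≤ X ≤ 24) = P(X ≤ 24) - P(X ≤ 19)
                   = F(24) - F(19)
                   = 0.859010 - 0.161297
                   = 0.697713

This means approximately 69.8% of outcomes fall in the interval [20, 24].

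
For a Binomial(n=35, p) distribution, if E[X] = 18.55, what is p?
p = 0.53

For a Binomial(n, p) distribution:
E[X] = n × p

Given n = 35 and E[X] = 18.55:
18.55 = 35 × p
p = 18.55 / 35 = 0.53

Verification: Binomial(35, 0.53) has E[X] = 18.55 ✓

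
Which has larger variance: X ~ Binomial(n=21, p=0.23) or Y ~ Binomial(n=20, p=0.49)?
Y has larger variance (4.9980 > 3.7191)

Compute the variance for each distribution:

X ~ Binomial(n=21, p=0.23):
Var(X) = 3.7191

Y ~ Binomial(n=20, p=0.49):
Var(Y) = 4.9980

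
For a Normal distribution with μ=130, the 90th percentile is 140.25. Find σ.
σ = 7.9981

For X ~ Normal(μ, σ), the p-th percentile satisfies x = μ + z_p × σ,
where z_p = Φ⁻¹(p) is the standard normal quantile.

Step 1: z_{0.9} = Φ⁻¹(0.9) = 1.2816

Step 2: Solve for σ:
140.25 = 130 + 1.2816 × σ
σ = (140.25 - 130) / 1.2816
σ = 10.25 / 1.2816
σ = 7.9981

Verification: μ + z × σ = 130 + 1.2816 × 7.9981 = 140.25 ✓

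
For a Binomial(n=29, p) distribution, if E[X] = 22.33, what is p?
p = 0.77

For a Binomial(n, p) distribution:
E[X] = n × p

Given n = 29 and E[X] = 22.33:
22.33 = 29 × p
p = 22.33 / 29 = 0.77

Verification: Binomial(29, 0.77) has E[X] = 22.33 ✓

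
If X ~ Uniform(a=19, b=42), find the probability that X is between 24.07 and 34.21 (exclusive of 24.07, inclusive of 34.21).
0.440870

We have X ~ Uniform(a=19, b=42).

To find P(24.07 < X ≤ 34.21), we use:
P(24.07 < X ≤ 34.21) = P(X ≤ 34.21) - P(X ≤ 24.07)
                 = F(34.21) - F(24.07)
                 = 0.661304 - 0.220435
                 = 0.440870

So there's approximately a 44.1% chance that X falls in this range.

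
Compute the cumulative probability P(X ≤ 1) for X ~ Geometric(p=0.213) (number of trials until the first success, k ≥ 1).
0.213000

We have X ~ Geometric(p=0.213) (number of trials until the first success, k ≥ 1).

The CDF gives us P(X ≤ k).

Using the CDF:
P(X ≤ 1) = 0.213000

This means there's approximately a 21.3% chance that X is at most 1.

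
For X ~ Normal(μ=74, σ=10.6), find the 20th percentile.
65.0788

We have X ~ Normal(μ=74, σ=10.6).

We want to find x such that P(X ≤ x) = 0.2.

This is the 20th percentile, which means 20% of values fall below this point.

Using the inverse CDF (quantile function):
x = F⁻¹(0.2) = 65.0788

Verification: P(X ≤ 65.0788) = 0.2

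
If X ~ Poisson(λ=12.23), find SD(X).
3.4971

We have X ~ Poisson(λ=12.23).

For a Poisson distribution with λ=12.23:
σ = √Var(X) = 3.4971

The standard deviation is the square root of the variance.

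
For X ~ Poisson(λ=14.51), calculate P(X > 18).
0.147674

We have X ~ Poisson(λ=14.51).

P(X > 18) = 1 - P(X ≤ 18)
                = 1 - F(18)
                = 1 - 0.852326
                = 0.147674

So there's approximately a 14.8% chance that X exceeds 18.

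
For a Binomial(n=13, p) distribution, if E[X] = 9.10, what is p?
p = 0.7

For a Binomial(n, p) distribution:
E[X] = n × p

Given n = 13 and E[X] = 9.10:
9.10 = 13 × p
p = 9.10 / 13 = 0.7

Verification: Binomial(13, 0.7) has E[X] = 9.10 ✓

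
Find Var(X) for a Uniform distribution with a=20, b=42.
40.3333

We have X ~ Uniform(a=20, b=42).

For a Uniform distribution with a=20, b=42:
Var(X) = 40.3333

The variance measures the spread of the distribution around the mean.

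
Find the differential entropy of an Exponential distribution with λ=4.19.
-0.4327 nats

We have X ~ Exponential(λ=4.19).

The differential entropy measures the uncertainty or information content of the distribution.

For an Exponential distribution with λ=4.19:
h(X) = -0.4327 nats

(In bits, this would be -0.6243 bits.)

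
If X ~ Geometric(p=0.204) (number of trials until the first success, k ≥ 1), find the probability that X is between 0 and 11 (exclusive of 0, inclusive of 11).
0.918709

We have X ~ Geometric(p=0.204) (number of trials until the first success, k ≥ 1).

To find P(0 < X ≤ 11), we use:
P(0 < X ≤ 11) = P(X ≤ 11) - P(X ≤ 0)
                 = F(11) - F(0)
                 = 0.918709 - 0.000000
                 = 0.918709

So there's approximately a 91.9% chance that X falls in this range.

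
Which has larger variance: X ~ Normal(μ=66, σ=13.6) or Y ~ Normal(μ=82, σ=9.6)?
X has larger variance (184.9600 > 92.1600)

Compute the variance for each distribution:

X ~ Normal(μ=66, σ=13.6):
Var(X) = 184.9600

Y ~ Normal(μ=82, σ=9.6):
Var(Y) = 92.1600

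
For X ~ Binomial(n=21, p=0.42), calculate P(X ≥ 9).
0.551346

We have X ~ Binomial(n=21, p=0.42).

For discrete distributions, P(X ≥ 9) = 1 - P(X ≤ 8).

P(X ≤ 8) = 0.448654
P(X ≥ 9) = 1 - 0.448654 = 0.551346

So there's approximately a 55.1% chance that X is at least 9.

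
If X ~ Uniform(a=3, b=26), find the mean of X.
14.5000

We have X ~ Uniform(a=3, b=26).

For a Uniform distribution with a=3, b=26:
E[X] = 14.5000

This is the expected (average) value of X.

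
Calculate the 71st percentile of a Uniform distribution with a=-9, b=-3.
-4.7400

We have X ~ Uniform(a=-9, b=-3).

We want to find x such that P(X ≤ x) = 0.71.

This is the 71st percentile, which means 71% of values fall below this point.

Using the inverse CDF (quantile function):
x = F⁻¹(0.71) = -4.7400

Verification: P(X ≤ -4.7400) = 0.71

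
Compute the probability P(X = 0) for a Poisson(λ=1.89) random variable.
0.151072

We have X ~ Poisson(λ=1.89).

For a Poisson distribution, the PMF gives us the probability of each outcome.

Using the PMF formula:
P(X = 0) = 0.151072

Rounded to 4 decimal places: 0.1511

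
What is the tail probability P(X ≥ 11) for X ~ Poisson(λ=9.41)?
0.343584

We have X ~ Poisson(λ=9.41).

For discrete distributions, P(X ≥ 11) = 1 - P(X ≤ 10).

P(X ≤ 10) = 0.656416
P(X ≥ 11) = 1 - 0.656416 = 0.343584

So there's approximately a 34.4% chance that X is at least 11.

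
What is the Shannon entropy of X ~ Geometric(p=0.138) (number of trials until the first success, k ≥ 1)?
2.9081 nats

We have X ~ Geometric(p=0.138) (number of trials until the first success, k ≥ 1).

The Shannon entropy measures the uncertainty or information content of the distribution.

For a Geometric distribution with p=0.138 (number of trials until the first success, k ≥ 1):
H(X) = 2.9081 nats

(In bits, this would be 4.1955 bits.)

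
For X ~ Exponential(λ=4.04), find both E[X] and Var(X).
E[X] = 0.2475, Var(X) = 0.0613

We have X ~ Exponential(λ=4.04).

For an Exponential distribution with λ=4.04:

Expected value:
E[X] = 0.2475

Variance:
Var(X) = 0.0613

Standard deviation:
σ = √Var(X) = 0.2475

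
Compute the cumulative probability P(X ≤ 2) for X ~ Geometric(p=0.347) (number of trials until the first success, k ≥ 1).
0.573591

We have X ~ Geometric(p=0.347) (number of trials until the first success, k ≥ 1).

The CDF gives us P(X ≤ k).

Using the CDF:
P(X ≤ 2) = 0.573591

This means there's approximately a 57.4% chance that X is at most 2.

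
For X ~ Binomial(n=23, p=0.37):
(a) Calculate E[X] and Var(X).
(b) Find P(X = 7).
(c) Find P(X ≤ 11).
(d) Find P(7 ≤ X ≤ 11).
(a) E[X] = 8.5100, Var(X) = 5.3613
(b) P(X = 7) = 0.143319
(c) P(X ≤ 11) = 0.900208
(d) P(7 ≤ X ≤ 11) = 0.705969

We have X ~ Binomial(n=23, p=0.37).

(a) Moments:
E[X] = 8.5100
Var(X) = 5.3613
σ = √Var(X) = 2.3154

(b) Point probability using PMF:
P(X = 7) = 0.143319

(c) Cumulative probability using CDF:
P(X ≤ 11) = F(11) = 0.900208

(d) Range probability:
P(7 ≤ X ≤ 11) = P(X ≤ 11) - P(X ≤ 6)
                   = F(11) - F(6)
                   = 0.900208 - 0.194239
                   = 0.705969

This means approximately 70.6% of outcomes fall in the interval [7, 11].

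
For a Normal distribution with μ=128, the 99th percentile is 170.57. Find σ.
σ = 18.2991

For X ~ Normal(μ, σ), the p-th percentile satisfies x = μ + z_p × σ,
where z_p = Φ⁻¹(p) is the standard normal quantile.

Step 1: z_{0.99} = Φ⁻¹(0.99) = 2.3263

Step 2: Solve for σ:
170.57 = 128 + 2.3263 × σ
σ = (170.57 - 128) / 2.3263
σ = 42.57 / 2.3263
σ = 18.2991

Verification: μ + z × σ = 128 + 2.3263 × 18.2991 = 170.57 ✓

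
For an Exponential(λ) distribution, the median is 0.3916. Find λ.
λ = 1.7700

For X ~ Exponential(λ), the CDF is F(x) = 1 - e^(-λx).
The median m satisfies F(m) = 0.5:
1 - e^(-λm) = 0.5
e^(-λm) = 0.5
λm = ln(2)
m = ln(2) / λ

Given m = 0.3916:
λ = ln(2) / 0.3916 = 0.693147 / 0.3916 = 1.7700

Verification: ln(2) / 1.7700 = 0.3916 ✓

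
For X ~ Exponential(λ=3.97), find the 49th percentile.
0.1696

We have X ~ Exponential(λ=3.97).

We want to find x such that P(X ≤ x) = 0.49.

This is the 49th percentile, which means 49% of values fall below this point.

Using the inverse CDF (quantile function):
x = F⁻¹(0.49) = 0.1696

Verification: P(X ≤ 0.1696) = 0.49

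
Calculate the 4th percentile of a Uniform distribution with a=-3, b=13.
-2.3600

We have X ~ Uniform(a=-3, b=13).

We want to find x such that P(X ≤ x) = 0.04.

This is the 4th percentile, which means 4% of values fall below this point.

Using the inverse CDF (quantile function):
x = F⁻¹(0.04) = -2.3600

Verification: P(X ≤ -2.3600) = 0.04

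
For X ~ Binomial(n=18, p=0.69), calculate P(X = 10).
0.091294

We have X ~ Binomial(n=18, p=0.69).

For a Binomial distribution, the PMF gives us the probability of each outcome.

Using the PMF formula:
P(X = 10) = 0.091294

Rounded to 4 decimal places: 0.0913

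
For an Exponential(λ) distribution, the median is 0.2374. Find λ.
λ = 2.9197

For X ~ Exponential(λ), the CDF is F(x) = 1 - e^(-λx).
The median m satisfies F(m) = 0.5:
1 - e^(-λm) = 0.5
e^(-λm) = 0.5
λm = ln(2)
m = ln(2) / λ

Given m = 0.2374:
λ = ln(2) / 0.2374 = 0.693147 / 0.2374 = 2.9197

Verification: ln(2) / 2.9197 = 0.2374 ✓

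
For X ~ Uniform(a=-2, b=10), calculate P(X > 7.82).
0.181667

We have X ~ Uniform(a=-2, b=10).

P(X > 7.82) = 1 - P(X ≤ 7.82)
                = 1 - F(7.82)
                = 1 - 0.818333
                = 0.181667

So there's approximately a 18.2% chance that X exceeds 7.82.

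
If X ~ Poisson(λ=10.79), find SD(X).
3.2848

We have X ~ Poisson(λ=10.79).

For a Poisson distribution with λ=10.79:
σ = √Var(X) = 3.2848

The standard deviation is the square root of the variance.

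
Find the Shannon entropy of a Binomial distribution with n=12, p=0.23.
1.7779 nats

We have X ~ Binomial(n=12, p=0.23).

The Shannon entropy measures the uncertainty or information content of the distribution.

For a Binomial distribution with n=12, p=0.23:
H(X) = 1.7779 nats

(In bits, this would be 2.5650 bits.)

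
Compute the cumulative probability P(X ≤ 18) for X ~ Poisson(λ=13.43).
0.911664

We have X ~ Poisson(λ=13.43).

The CDF gives us P(X ≤ k).

Using the CDF:
P(X ≤ 18) = 0.911664

This means there's approximately a 91.2% chance that X is at most 18.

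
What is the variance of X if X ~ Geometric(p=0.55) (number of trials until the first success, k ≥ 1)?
1.4876

We have X ~ Geometric(p=0.55) (number of trials until the first success, k ≥ 1).

For a Geometric distribution with p=0.55 (number of trials until the first success, k ≥ 1):
Var(X) = 1.4876

The variance measures the spread of the distribution around the mean.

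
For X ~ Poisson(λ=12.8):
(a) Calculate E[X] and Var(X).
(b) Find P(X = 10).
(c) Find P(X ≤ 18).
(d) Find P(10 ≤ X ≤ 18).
(a) E[X] = 12.8000, Var(X) = 12.8000
(b) P(X = 10) = 0.089819
(c) P(X ≤ 18) = 0.937804
(d) P(10 ≤ X ≤ 18) = 0.758371

We have X ~ Poisson(λ=12.8).

(a) Moments:
E[X] = 12.8000
Var(X) = 12.8000
σ = √Var(X) = 3.5777

(b) Point probability using PMF:
P(X = 10) = 0.089819

(c) Cumulative probability using CDF:
P(X ≤ 18) = F(18) = 0.937804

(d) Range probability:
P(10 ≤ X ≤ 18) = P(X ≤ 18) - P(X ≤ 9)
                   = F(18) - F(9)
                   = 0.937804 - 0.179433
                   = 0.758371

This means approximately 75.8% of outcomes fall in the interval [10, 18].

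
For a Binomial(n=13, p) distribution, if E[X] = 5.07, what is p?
p = 0.39

For a Binomial(n, p) distribution:
E[X] = n × p

Given n = 13 and E[X] = 5.07:
5.07 = 13 × p
p = 5.07 / 13 = 0.39

Verification: Binomial(13, 0.39) has E[X] = 5.07 ✓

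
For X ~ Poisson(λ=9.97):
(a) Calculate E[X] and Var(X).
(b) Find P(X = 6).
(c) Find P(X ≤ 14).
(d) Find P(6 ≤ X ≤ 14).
(a) E[X] = 9.9700, Var(X) = 9.9700
(b) P(X = 6) = 0.063815
(c) P(X ≤ 14) = 0.918094
(d) P(6 ≤ X ≤ 14) = 0.849865

We have X ~ Poisson(λ=9.97).

(a) Moments:
E[X] = 9.9700
Var(X) = 9.9700
σ = √Var(X) = 3.1575

(b) Point probability using PMF:
P(X = 6) = 0.063815

(c) Cumulative probability using CDF:
P(X ≤ 14) = F(14) = 0.918094

(d) Range probability:
P(6 ≤ X ≤ 14) = P(X ≤ 14) - P(X ≤ 5)
                   = F(14) - F(5)
                   = 0.918094 - 0.068230
                   = 0.849865

This means approximately 85.0% of outcomes fall in the interval [6, 14].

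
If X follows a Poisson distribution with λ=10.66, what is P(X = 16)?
0.031183

We have X ~ Poisson(λ=10.66).

For a Poisson distribution, the PMF gives us the probability of each outcome.

Using the PMF formula:
P(X = 16) = 0.031183

Rounded to 4 decimal places: 0.0312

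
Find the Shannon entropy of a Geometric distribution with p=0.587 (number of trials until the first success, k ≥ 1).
1.1549 nats

We have X ~ Geometric(p=0.587) (number of trials until the first success, k ≥ 1).

The Shannon entropy measures the uncertainty or information content of the distribution.

For a Geometric distribution with p=0.587 (number of trials until the first success, k ≥ 1):
H(X) = 1.1549 nats

(In bits, this would be 1.6662 bits.)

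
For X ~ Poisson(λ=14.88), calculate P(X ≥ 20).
0.118199

We have X ~ Poisson(λ=14.88).

For discrete distributions, P(X ≥ 20) = 1 - P(X ≤ 19).

P(X ≤ 19) = 0.881801
P(X ≥ 20) = 1 - 0.881801 = 0.118199

So there's approximately a 11.8% chance that X is at least 20.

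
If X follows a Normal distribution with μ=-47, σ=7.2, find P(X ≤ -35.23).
0.948946

We have X ~ Normal(μ=-47, σ=7.2).

The CDF gives us P(X ≤ k).

Using the CDF:
P(X ≤ -35.23) = 0.948946

This means there's approximately a 94.9% chance that X is at most -35.23.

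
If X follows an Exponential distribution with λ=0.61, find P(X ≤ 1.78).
0.662368

We have X ~ Exponential(λ=0.61).

The CDF gives us P(X ≤ k).

Using the CDF:
P(X ≤ 1.78) = 0.662368

This means there's approximately a 66.2% chance that X is at most 1.78.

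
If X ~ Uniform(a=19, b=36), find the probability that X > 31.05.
0.291176

We have X ~ Uniform(a=19, b=36).

P(X > 31.05) = 1 - P(X ≤ 31.05)
                = 1 - F(31.05)
                = 1 - 0.708824
                = 0.291176

So there's approximately a 29.1% chance that X exceeds 31.05.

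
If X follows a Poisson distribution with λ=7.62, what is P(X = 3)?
0.036173

We have X ~ Poisson(λ=7.62).

For a Poisson distribution, the PMF gives us the probability of each outcome.

Using the PMF formula:
P(X = 3) = 0.036173

Rounded to 4 decimal places: 0.0362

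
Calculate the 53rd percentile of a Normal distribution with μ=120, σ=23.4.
121.7613

We have X ~ Normal(μ=120, σ=23.4).

We want to find x such that P(X ≤ x) = 0.53.

This is the 53rd percentile, which means 53% of values fall below this point.

Using the inverse CDF (quantile function):
x = F⁻¹(0.53) = 121.7613

Verification: P(X ≤ 121.7613) = 0.53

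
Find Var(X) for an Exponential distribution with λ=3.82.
0.0685

We have X ~ Exponential(λ=3.82).

For an Exponential distribution with λ=3.82:
Var(X) = 0.0685

The variance measures the spread of the distribution around the mean.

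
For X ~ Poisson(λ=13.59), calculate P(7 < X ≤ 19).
0.899509

We have X ~ Poisson(λ=13.59).

To find P(7 < X ≤ 19), we use:
P(7 < X ≤ 19) = P(X ≤ 19) - P(X ≤ 7)
                 = F(19) - F(7)
                 = 0.939035 - 0.039525
                 = 0.899509

So there's approximately a 90.0% chance that X falls in this range.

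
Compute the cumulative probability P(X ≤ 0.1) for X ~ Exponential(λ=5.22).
0.406667

We have X ~ Exponential(λ=5.22).

The CDF gives us P(X ≤ k).

Using the CDF:
P(X ≤ 0.1) = 0.406667

This means there's approximately a 40.7% chance that X is at most 0.1.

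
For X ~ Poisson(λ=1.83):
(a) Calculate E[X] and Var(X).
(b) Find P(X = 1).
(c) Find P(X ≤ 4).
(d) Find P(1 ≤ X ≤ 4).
(a) E[X] = 1.8300, Var(X) = 1.8300
(b) P(X = 1) = 0.293557
(c) P(X ≤ 4) = 0.961384
(d) P(1 ≤ X ≤ 4) = 0.800971

We have X ~ Poisson(λ=1.83).

(a) Moments:
E[X] = 1.8300
Var(X) = 1.8300
σ = √Var(X) = 1.3528

(b) Point probability using PMF:
P(X = 1) = 0.293557

(c) Cumulative probability using CDF:
P(X ≤ 4) = F(4) = 0.961384

(d) Range probability:
P(1 ≤ X ≤ 4) = P(X ≤ 4) - P(X ≤ 0)
                   = F(4) - F(0)
                   = 0.961384 - 0.160414
                   = 0.800971

This means approximately 80.1% of outcomes fall in the interval [1, 4].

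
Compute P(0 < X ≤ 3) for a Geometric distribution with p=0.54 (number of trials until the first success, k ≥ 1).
0.902664

We have X ~ Geometric(p=0.54) (number of trials until the first success, k ≥ 1).

To find P(0 < X ≤ 3), we use:
P(0 < X ≤ 3) = P(X ≤ 3) - P(X ≤ 0)
                 = F(3) - F(0)
                 = 0.902664 - 0.000000
                 = 0.902664

So there's approximately a 90.3% chance that X falls in this range.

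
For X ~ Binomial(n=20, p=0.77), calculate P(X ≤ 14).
0.303532

We have X ~ Binomial(n=20, p=0.77).

The CDF gives us P(X ≤ k).

Using the CDF:
P(X ≤ 14) = 0.303532

This means there's approximately a 30.4% chance that X is at most 14.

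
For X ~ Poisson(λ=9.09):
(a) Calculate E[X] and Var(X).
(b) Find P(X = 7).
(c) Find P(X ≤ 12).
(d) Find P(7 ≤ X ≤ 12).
(a) E[X] = 9.0900, Var(X) = 9.0900
(b) P(X = 7) = 0.114757
(c) P(X ≤ 12) = 0.869127
(d) P(7 ≤ X ≤ 12) = 0.670421

We have X ~ Poisson(λ=9.09).

(a) Moments:
E[X] = 9.0900
Var(X) = 9.0900
σ = √Var(X) = 3.0150

(b) Point probability using PMF:
P(X = 7) = 0.114757

(c) Cumulative probability using CDF:
P(X ≤ 12) = F(12) = 0.869127

(d) Range probability:
P(7 ≤ X ≤ 12) = P(X ≤ 12) - P(X ≤ 6)
                   = F(12) - F(6)
                   = 0.869127 - 0.198705
                   = 0.670421

This means approximately 67.0% of outcomes fall in the interval [7, 12].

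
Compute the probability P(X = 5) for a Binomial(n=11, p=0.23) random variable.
0.061976

We have X ~ Binomial(n=11, p=0.23).

For a Binomial distribution, the PMF gives us the probability of each outcome.

Using the PMF formula:
P(X = 5) = 0.061976

Rounded to 4 decimal places: 0.0620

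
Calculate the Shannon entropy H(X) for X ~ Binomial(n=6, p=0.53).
1.6152 nats

We have X ~ Binomial(n=6, p=0.53).

The Shannon entropy measures the uncertainty or information content of the distribution.

For a Binomial distribution with n=6, p=0.53:
H(X) = 1.6152 nats

(In bits, this would be 2.3302 bits.)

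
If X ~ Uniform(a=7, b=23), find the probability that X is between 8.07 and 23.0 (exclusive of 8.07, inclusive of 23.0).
0.933125

We have X ~ Uniform(a=7, b=23).

To find P(8.07 < X ≤ 23.0), we use:
P(8.07 < X ≤ 23.0) = P(X ≤ 23.0) - P(X ≤ 8.07)
                 = F(23.0) - F(8.07)
                 = 1.000000 - 0.066875
                 = 0.933125

So there's approximately a 93.3% chance that X falls in this range.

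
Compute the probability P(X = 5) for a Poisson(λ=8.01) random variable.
0.091260

We have X ~ Poisson(λ=8.01).

For a Poisson distribution, the PMF gives us the probability of each outcome.

Using the PMF formula:
P(X = 5) = 0.091260

Rounded to 4 decimal places: 0.0913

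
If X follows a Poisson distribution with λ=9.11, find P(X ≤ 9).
0.572918

We have X ~ Poisson(λ=9.11).

The CDF gives us P(X ≤ k).

Using the CDF:
P(X ≤ 9) = 0.572918

This means there's approximately a 57.3% chance that X is at most 9.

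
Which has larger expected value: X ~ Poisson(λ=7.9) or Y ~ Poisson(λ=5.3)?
X has larger mean (7.9000 > 5.3000)

Compute the expected value for each distribution:

X ~ Poisson(λ=7.9):
E[X] = 7.9000

Y ~ Poisson(λ=5.3):
E[Y] = 5.3000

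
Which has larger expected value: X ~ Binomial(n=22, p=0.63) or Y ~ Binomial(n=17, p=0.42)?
X has larger mean (13.8600 > 7.1400)

Compute the expected value for each distribution:

X ~ Binomial(n=22, p=0.63):
E[X] = 13.8600

Y ~ Binomial(n=17, p=0.42):
E[Y] = 7.1400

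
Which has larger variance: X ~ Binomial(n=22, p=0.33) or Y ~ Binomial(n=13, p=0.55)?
X has larger variance (4.8642 > 3.2175)

Compute the variance for each distribution:

X ~ Binomial(n=22, p=0.33):
Var(X) = 4.8642

Y ~ Binomial(n=13, p=0.55):
Var(Y) = 3.2175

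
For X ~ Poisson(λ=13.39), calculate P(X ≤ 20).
0.967349

We have X ~ Poisson(λ=13.39).

The CDF gives us P(X ≤ k).

Using the CDF:
P(X ≤ 20) = 0.967349

This means there's approximately a 96.7% chance that X is at most 20.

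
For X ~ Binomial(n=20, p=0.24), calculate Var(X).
3.6480

We have X ~ Binomial(n=20, p=0.24).

For a Binomial distribution with n=20, p=0.24:
Var(X) = 3.6480

The variance measures the spread of the distribution around the mean.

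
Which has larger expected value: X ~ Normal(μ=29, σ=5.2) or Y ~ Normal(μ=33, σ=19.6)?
Y has larger mean (33.0000 > 29.0000)

Compute the expected value for each distribution:

X ~ Normal(μ=29, σ=5.2):
E[X] = 29.0000

Y ~ Normal(μ=33, σ=19.6):
E[Y] = 33.0000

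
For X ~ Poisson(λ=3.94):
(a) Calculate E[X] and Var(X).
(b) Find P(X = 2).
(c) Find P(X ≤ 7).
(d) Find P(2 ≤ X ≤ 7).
(a) E[X] = 3.9400, Var(X) = 3.9400
(b) P(X = 2) = 0.150953
(c) P(X ≤ 7) = 0.952359
(d) P(2 ≤ X ≤ 7) = 0.856285

We have X ~ Poisson(λ=3.94).

(a) Moments:
E[X] = 3.9400
Var(X) = 3.9400
σ = √Var(X) = 1.9849

(b) Point probability using PMF:
P(X = 2) = 0.150953

(c) Cumulative probability using CDF:
P(X ≤ 7) = F(7) = 0.952359

(d) Range probability:
P(2 ≤ X ≤ 7) = P(X ≤ 7) - P(X ≤ 1)
                   = F(7) - F(1)
                   = 0.952359 - 0.096074
                   = 0.856285

This means approximately 85.6% of outcomes fall in the interval [2, 7].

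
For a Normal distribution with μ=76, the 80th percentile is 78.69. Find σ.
σ = 3.1962

For X ~ Normal(μ, σ), the p-th percentile satisfies x = μ + z_p × σ,
where z_p = Φ⁻¹(p) is the standard normal quantile.

Step 1: z_{0.8} = Φ⁻¹(0.8) = 0.8416

Step 2: Solve for σ:
78.69 = 76 + 0.8416 × σ
σ = (78.69 - 76) / 0.8416
σ = 2.69 / 0.8416
σ = 3.1962

Verification: μ + z × σ = 76 + 0.8416 × 3.1962 = 78.69 ✓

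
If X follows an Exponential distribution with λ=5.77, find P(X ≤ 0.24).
0.749626

We have X ~ Exponential(λ=5.77).

The CDF gives us P(X ≤ k).

Using the CDF:
P(X ≤ 0.24) = 0.749626

This means there's approximately a 75.0% chance that X is at most 0.24.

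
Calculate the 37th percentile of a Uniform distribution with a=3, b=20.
9.2900

We have X ~ Uniform(a=3, b=20).

We want to find x such that P(X ≤ x) = 0.37.

This is the 37th percentile, which means 37% of values fall below this point.

Using the inverse CDF (quantile function):
x = F⁻¹(0.37) = 9.2900

Verification: P(X ≤ 9.2900) = 0.37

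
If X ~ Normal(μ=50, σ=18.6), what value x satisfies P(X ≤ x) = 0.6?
54.7123

We have X ~ Normal(μ=50, σ=18.6).

We want to find x such that P(X ≤ x) = 0.6.

This is the 60th percentile, which means 60% of values fall below this point.

Using the inverse CDF (quantile function):
x = F⁻¹(0.6) = 54.7123

Verification: P(X ≤ 54.7123) = 0.6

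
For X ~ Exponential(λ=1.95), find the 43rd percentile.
0.2883

We have X ~ Exponential(λ=1.95).

We want to find x such that P(X ≤ x) = 0.43.

This is the 43rd percentile, which means 43% of values fall below this point.

Using the inverse CDF (quantile function):
x = F⁻¹(0.43) = 0.2883

Verification: P(X ≤ 0.2883) = 0.43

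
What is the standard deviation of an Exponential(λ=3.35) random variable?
0.2985

We have X ~ Exponential(λ=3.35).

For an Exponential distribution with λ=3.35:
σ = √Var(X) = 0.2985

The standard deviation is the square root of the variance.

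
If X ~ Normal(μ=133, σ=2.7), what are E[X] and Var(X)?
E[X] = 133.0000, Var(X) = 7.2900

We have X ~ Normal(μ=133, σ=2.7).

For a Normal distribution with μ=133, σ=2.7:

Expected value:
E[X] = 133.0000

Variance:
Var(X) = 7.2900

Standard deviation:
σ = √Var(X) = 2.7000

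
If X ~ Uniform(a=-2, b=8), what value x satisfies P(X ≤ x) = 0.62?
4.2000

We have X ~ Uniform(a=-2, b=8).

We want to find x such that P(X ≤ x) = 0.62.

This is the 62nd percentile, which means 62% of values fall below this point.

Using the inverse CDF (quantile function):
x = F⁻¹(0.62) = 4.2000

Verification: P(X ≤ 4.2000) = 0.62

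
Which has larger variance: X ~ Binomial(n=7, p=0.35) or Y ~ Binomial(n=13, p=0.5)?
Y has larger variance (3.2500 > 1.5925)

Compute the variance for each distribution:

X ~ Binomial(n=7, p=0.35):
Var(X) = 1.5925

Y ~ Binomial(n=13, p=0.5):
Var(Y) = 3.2500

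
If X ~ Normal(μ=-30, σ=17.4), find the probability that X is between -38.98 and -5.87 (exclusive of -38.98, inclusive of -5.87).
0.614351

We have X ~ Normal(μ=-30, σ=17.4).

To find P(-38.98 < X ≤ -5.87), we use:
P(-38.98 < X ≤ -5.87) = P(X ≤ -5.87) - P(X ≤ -38.98)
                 = F(-5.87) - F(-38.98)
                 = 0.917246 - 0.302895
                 = 0.614351

So there's approximately a 61.4% chance that X falls in this range.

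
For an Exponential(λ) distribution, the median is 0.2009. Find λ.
λ = 3.4502

For X ~ Exponential(λ), the CDF is F(x) = 1 - e^(-λx).
The median m satisfies F(m) = 0.5:
1 - e^(-λm) = 0.5
e^(-λm) = 0.5
λm = ln(2)
m = ln(2) / λ

Given m = 0.2009:
λ = ln(2) / 0.2009 = 0.693147 / 0.2009 = 3.4502

Verification: ln(2) / 3.4502 = 0.2009 ✓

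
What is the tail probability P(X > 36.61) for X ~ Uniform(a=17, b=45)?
0.299643

We have X ~ Uniform(a=17, b=45).

P(X > 36.61) = 1 - P(X ≤ 36.61)
                = 1 - F(36.61)
                = 1 - 0.700357
                = 0.299643

So there's approximately a 30.0% chance that X exceeds 36.61.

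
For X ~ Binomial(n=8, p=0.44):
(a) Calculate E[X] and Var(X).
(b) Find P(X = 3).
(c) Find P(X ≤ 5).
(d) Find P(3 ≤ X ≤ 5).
(a) E[X] = 3.5200, Var(X) = 1.9712
(b) P(X = 3) = 0.262716
(c) P(X ≤ 5) = 0.920575
(d) P(3 ≤ X ≤ 5) = 0.682927

We have X ~ Binomial(n=8, p=0.44).

(a) Moments:
E[X] = 3.5200
Var(X) = 1.9712
σ = √Var(X) = 1.4040

(b) Point probability using PMF:
P(X = 3) = 0.262716

(c) Cumulative probability using CDF:
P(X ≤ 5) = F(5) = 0.920575

(d) Range probability:
P(3 ≤ X ≤ 5) = P(X ≤ 5) - P(X ≤ 2)
                   = F(5) - F(2)
                   = 0.920575 - 0.237648
                   = 0.682927

This means approximately 68.3% of outcomes fall in the interval [3, 5].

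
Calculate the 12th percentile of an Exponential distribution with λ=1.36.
0.0940

We have X ~ Exponential(λ=1.36).

We want to find x such that P(X ≤ x) = 0.12.

This is the 12th percentile, which means 12% of values fall below this point.

Using the inverse CDF (quantile function):
x = F⁻¹(0.12) = 0.0940

Verification: P(X ≤ 0.0940) = 0.12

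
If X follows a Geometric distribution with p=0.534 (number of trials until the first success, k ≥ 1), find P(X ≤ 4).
0.952843

We have X ~ Geometric(p=0.534) (number of trials until the first success, k ≥ 1).

The CDF gives us P(X ≤ k).

Using the CDF:
P(X ≤ 4) = 0.952843

This means there's approximately a 95.3% chance that X is at most 4.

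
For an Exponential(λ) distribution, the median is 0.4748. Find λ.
λ = 1.4599

For X ~ Exponential(λ), the CDF is F(x) = 1 - e^(-λx).
The median m satisfies F(m) = 0.5:
1 - e^(-λm) = 0.5
e^(-λm) = 0.5
λm = ln(2)
m = ln(2) / λ

Given m = 0.4748:
λ = ln(2) / 0.4748 = 0.693147 / 0.4748 = 1.4599

Verification: ln(2) / 1.4599 = 0.4748 ✓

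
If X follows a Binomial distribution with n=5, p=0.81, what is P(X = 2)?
0.045002

We have X ~ Binomial(n=5, p=0.81).

For a Binomial distribution, the PMF gives us the probability of each outcome.

Using the PMF formula:
P(X = 2) = 0.045002

Rounded to 4 decimal places: 0.0450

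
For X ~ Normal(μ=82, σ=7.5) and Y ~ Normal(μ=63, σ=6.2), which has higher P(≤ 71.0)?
Y has higher probability (P(Y ≤ 71.0) = 0.9015 > P(X ≤ 71.0) = 0.0712)

Compute P(≤ 71.0) for each distribution:

X ~ Normal(μ=82, σ=7.5):
P(X ≤ 71.0) = 0.0712

Y ~ Normal(μ=63, σ=6.2):
P(Y ≤ 71.0) = 0.9015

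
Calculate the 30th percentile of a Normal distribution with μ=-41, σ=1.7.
-41.8915

We have X ~ Normal(μ=-41, σ=1.7).

We want to find x such that P(X ≤ x) = 0.3.

This is the 30th percentile, which means 30% of values fall below this point.

Using the inverse CDF (quantile function):
x = F⁻¹(0.3) = -41.8915

Verification: P(X ≤ -41.8915) = 0.3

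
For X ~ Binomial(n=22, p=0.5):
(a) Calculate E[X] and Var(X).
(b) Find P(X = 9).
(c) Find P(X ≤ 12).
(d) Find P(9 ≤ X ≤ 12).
(a) E[X] = 11.0000, Var(X) = 5.5000
(b) P(X = 9) = 0.118594
(c) P(X ≤ 12) = 0.738266
(d) P(9 ≤ X ≤ 12) = 0.595127

We have X ~ Binomial(n=22, p=0.5).

(a) Moments:
E[X] = 11.0000
Var(X) = 5.5000
σ = √Var(X) = 2.3452

(b) Point probability using PMF:
P(X = 9) = 0.118594

(c) Cumulative probability using CDF:
P(X ≤ 12) = F(12) = 0.738266

(d) Range probability:
P(9 ≤ X ≤ 12) = P(X ≤ 12) - P(X ≤ 8)
                   = F(12) - F(8)
                   = 0.738266 - 0.143139
                   = 0.595127

This means approximately 59.5% of outcomes fall in the interval [9, 12].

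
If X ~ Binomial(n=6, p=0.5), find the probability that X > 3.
0.343750

We have X ~ Binomial(n=6, p=0.5).

P(X > 3) = 1 - P(X ≤ 3)
                = 1 - F(3)
                = 1 - 0.656250
                = 0.343750

So there's approximately a 34.4% chance that X exceeds 3.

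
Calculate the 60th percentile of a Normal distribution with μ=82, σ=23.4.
87.9283

We have X ~ Normal(μ=82, σ=23.4).

We want to find x such that P(X ≤ x) = 0.6.

This is the 60th percentile, which means 60% of values fall below this point.

Using the inverse CDF (quantile function):
x = F⁻¹(0.6) = 87.9283

Verification: P(X ≤ 87.9283) = 0.6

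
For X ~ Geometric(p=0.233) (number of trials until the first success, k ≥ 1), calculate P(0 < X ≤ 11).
0.945956

We have X ~ Geometric(p=0.233) (number of trials until the first success, k ≥ 1).

To find P(0 < X ≤ 11), we use:
P(0 < X ≤ 11) = P(X ≤ 11) - P(X ≤ 0)
                 = F(11) - F(0)
                 = 0.945956 - 0.000000
                 = 0.945956

So there's approximately a 94.6% chance that X falls in this range.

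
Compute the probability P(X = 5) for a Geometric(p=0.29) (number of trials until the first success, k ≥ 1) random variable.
0.073694

We have X ~ Geometric(p=0.29) (number of trials until the first success, k ≥ 1).

For a Geometric distribution, the PMF gives us the probability of each outcome.

Using the PMF formula:
P(X = 5) = 0.073694

Rounded to 4 decimal places: 0.0737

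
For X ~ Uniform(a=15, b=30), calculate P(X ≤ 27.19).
0.812667

We have X ~ Uniform(a=15, b=30).

The CDF gives us P(X ≤ k).

Using the CDF:
P(X ≤ 27.19) = 0.812667

This means there's approximately a 81.3% chance that X is at most 27.19.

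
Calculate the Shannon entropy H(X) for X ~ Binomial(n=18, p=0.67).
2.1064 nats

We have X ~ Binomial(n=18, p=0.67).

The Shannon entropy measures the uncertainty or information content of the distribution.

For a Binomial distribution with n=18, p=0.67:
H(X) = 2.1064 nats

(In bits, this would be 3.0389 bits.)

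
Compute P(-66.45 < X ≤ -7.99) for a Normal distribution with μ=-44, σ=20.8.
0.818075

We have X ~ Normal(μ=-44, σ=20.8).

To find P(-66.45 < X ≤ -7.99), we use:
P(-66.45 < X ≤ -7.99) = P(X ≤ -7.99) - P(X ≤ -66.45)
                 = F(-7.99) - F(-66.45)
                 = 0.958296 - 0.140221
                 = 0.818075

So there's approximately a 81.8% chance that X falls in this range.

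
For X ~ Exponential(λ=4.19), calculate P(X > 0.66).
0.062951

We have X ~ Exponential(λ=4.19).

P(X > 0.66) = 1 - P(X ≤ 0.66)
                = 1 - F(0.66)
                = 1 - 0.937049
                = 0.062951

So there's approximately a 6.3% chance that X exceeds 0.66.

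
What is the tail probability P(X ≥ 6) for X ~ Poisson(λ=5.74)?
0.511709

We have X ~ Poisson(λ=5.74).

For discrete distributions, P(X ≥ 6) = 1 - P(X ≤ 5).

P(X ≤ 5) = 0.488291
P(X ≥ 6) = 1 - 0.488291 = 0.511709

So there's approximately a 51.2% chance that X is at least 6.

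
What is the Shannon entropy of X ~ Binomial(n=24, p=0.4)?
2.2936 nats

We have X ~ Binomial(n=24, p=0.4).

The Shannon entropy measures the uncertainty or information content of the distribution.

For a Binomial distribution with n=24, p=0.4:
H(X) = 2.2936 nats

(In bits, this would be 3.3090 bits.)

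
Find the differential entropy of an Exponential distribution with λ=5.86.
-0.7681 nats

We have X ~ Exponential(λ=5.86).

The differential entropy measures the uncertainty or information content of the distribution.

For an Exponential distribution with λ=5.86:
h(X) = -0.7681 nats

(In bits, this would be -1.1082 bits.)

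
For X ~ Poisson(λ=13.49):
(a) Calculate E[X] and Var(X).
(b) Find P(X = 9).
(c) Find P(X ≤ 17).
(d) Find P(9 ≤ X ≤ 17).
(a) E[X] = 13.4900, Var(X) = 13.4900
(b) P(X = 9) = 0.056456
(c) P(X ≤ 17) = 0.861511
(d) P(9 ≤ X ≤ 17) = 0.782140

We have X ~ Poisson(λ=13.49).

(a) Moments:
E[X] = 13.4900
Var(X) = 13.4900
σ = √Var(X) = 3.6729

(b) Point probability using PMF:
P(X = 9) = 0.056456

(c) Cumulative probability using CDF:
P(X ≤ 17) = F(17) = 0.861511

(d) Range probability:
P(9 ≤ X ≤ 17) = P(X ≤ 17) - P(X ≤ 8)
                   = F(17) - F(8)
                   = 0.861511 - 0.079371
                   = 0.782140

This means approximately 78.2% of outcomes fall in the interval [9, 17].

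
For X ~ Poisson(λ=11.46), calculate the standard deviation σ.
3.3853

We have X ~ Poisson(λ=11.46).

For a Poisson distribution with λ=11.46:
σ = √Var(X) = 3.3853

The standard deviation is the square root of the variance.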